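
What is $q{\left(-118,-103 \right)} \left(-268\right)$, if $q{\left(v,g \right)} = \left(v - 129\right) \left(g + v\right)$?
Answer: $-14629316$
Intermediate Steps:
$q{\left(v,g \right)} = \left(-129 + v\right) \left(g + v\right)$
$q{\left(-118,-103 \right)} \left(-268\right) = \left(\left(-118\right)^{2} - -13287 - -15222 - -12154\right) \left(-268\right) = \left(13924 + 13287 + 15222 + 12154\right) \left(-268\right) = 54587 \left(-268\right) = -14629316$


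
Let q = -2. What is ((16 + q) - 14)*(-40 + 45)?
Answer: 0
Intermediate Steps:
((16 + q) - 14)*(-40 + 45) = ((16 - 2) - 14)*(-40 + 45) = (14 - 14)*5 = 0*5 = 0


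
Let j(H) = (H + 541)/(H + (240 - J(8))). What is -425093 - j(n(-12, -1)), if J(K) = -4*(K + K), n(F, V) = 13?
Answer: -134755035/317 ≈ -4.2509e+5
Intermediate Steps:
J(K) = -8*K
j(H) = (541 + H)/(304 + H) (j(H) = (H + 541)/(H + (240 - (-8)*8)) = (541 + H)/(H + (240 - 1*(-64))) = (541 + H)/(H + (240 + 64)) = (541 + H)/(H + 304) = (541 + H)/(304 + H))
-425093 - j(n(-12, -1)) = -425093 - (541 + 13)/(304 + 13) = -425093 - 554/317 = -134755035/317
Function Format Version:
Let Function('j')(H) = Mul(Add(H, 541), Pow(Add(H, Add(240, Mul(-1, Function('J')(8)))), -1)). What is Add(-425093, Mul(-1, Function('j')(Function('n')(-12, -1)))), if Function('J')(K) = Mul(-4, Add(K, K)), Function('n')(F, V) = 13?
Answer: Rational(-134755035, 317) ≈ -4.2509e+5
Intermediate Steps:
Function('J')(K) = Mul(-8, K) (Function('J')(K) = Mul(-4, Mul(2, K)) = Mul(-8, K))
Function('j')(H) = Mul(Pow(Add(304, H), -1), Add(541, H)) (Function('j')(H) = Mul(Add(H, 541), Pow(Add(H, Add(240, Mul(-1, Mul(-8, 8)))), -1)) = Mul(Add(541, H), Pow(Add(H, Add(240, Mul(-1, -64))), -1)) = Mul(Add(541, H), Pow(Add(H, Add(240, 64)), -1)) = Mul(Add(541, H), Pow(Add(H, 304), -1)) = Mul(Add(541, H), Pow(Add(304, H), -1)) = Mul(Pow(Add(304, H), -1), Add(541, H)))
Add(-425093, Mul(-1, Function('j')(Function('n')(-12, -1)))) = Add(-425093, Mul(-1, Mul(Pow(Add(304, 13), -1), Add(541, 13)))) = Add(-425093, Mul(-1, Mul(Pow(317, -1), 554))) = Add(-425093, Mul(-1, Mul(Rational(1, 317), 554))) = Add(-425093, Mul(-1, Rational(554, 317))) = Add(-425093, Rational(-554, 317)) = Rational(-134755035, 317)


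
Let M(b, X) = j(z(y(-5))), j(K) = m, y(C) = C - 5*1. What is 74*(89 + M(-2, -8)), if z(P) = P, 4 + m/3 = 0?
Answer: 5698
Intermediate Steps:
m = -12 (m = -12 + 3*0 = -12 + 0 = -12)
y(C) = -5 + C (y(C) = C - 5 = -5 + C)
j(K) = -12
M(b, X) = -12
74*(89 + M(-2, -8)) = 74*(89 - 12) = 74*77 = 5698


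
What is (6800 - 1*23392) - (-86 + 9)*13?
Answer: -15591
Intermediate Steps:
(6800 - 1*23392) - (-86 + 9)*13 = (6800 - 23392) - (-77)*13 = -16592 - 1*(-1001) = -16592 + 1001 = -15591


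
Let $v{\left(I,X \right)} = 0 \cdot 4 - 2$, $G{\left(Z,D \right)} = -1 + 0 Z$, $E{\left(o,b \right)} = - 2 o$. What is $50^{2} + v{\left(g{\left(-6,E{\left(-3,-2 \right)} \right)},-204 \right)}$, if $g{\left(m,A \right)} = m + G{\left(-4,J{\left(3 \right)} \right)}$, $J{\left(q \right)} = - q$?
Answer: $2498$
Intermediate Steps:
$G{\left(Z,D \right)} = -1$ ($G{\left(Z,D \right)} = -1 + 0 = -1$)
$g{\left(m,A \right)} = -1 + m$ ($g{\left(m,A \right)} = m - 1 = -1 + m$)
$v{\left(I,X \right)} = -2$ ($v{\left(I,X \right)} = 0 - 2 = -2$)
$50^{2} + v{\left(g{\left(-6,E{\left(-3,-2 \right)} \right)},-204 \right)} = 50^{2} - 2 = 2500 - 2 = 2498$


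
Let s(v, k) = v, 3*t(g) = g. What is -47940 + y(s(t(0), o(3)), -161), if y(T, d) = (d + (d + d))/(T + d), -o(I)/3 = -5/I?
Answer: -47937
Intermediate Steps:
o(I) = 15/I (o(I) = -(-15)/I = 15/I)
t(g) = g/3
y(T, d) = 3*d/(T + d) (y(T, d) = (d + 2*d)/(T + d) = (3*d)/(T + d) = 3*d/(T + d))
-47940 + y(s(t(0), o(3)), -161) = -47940 + 3*(-161)/((1/3)*0 - 161) = -47940 + 3*(-161)/(0 - 161) = -47940 + 3*(-161)/(-161) = -47940 + 3*(-161)*(-1/161) = -47940 + 3 = -47937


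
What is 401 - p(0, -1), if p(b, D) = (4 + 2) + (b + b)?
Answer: 395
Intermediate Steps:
p(b, D) = 6 + 2*b
401 - p(0, -1) = 401 - (6 + 2*0) = 401 - (6 + 0) = 401 - 1*6 = 401 - 6 = 395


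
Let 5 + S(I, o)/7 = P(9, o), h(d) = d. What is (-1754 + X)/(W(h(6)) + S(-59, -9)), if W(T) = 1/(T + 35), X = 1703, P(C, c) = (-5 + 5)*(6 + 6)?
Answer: 697/478 ≈ 1.4582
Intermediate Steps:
P(C, c) = 0 (P(C, c) = 0*12 = 0)
S(I, o) = -35 (S(I, o) = -35 + 7*0 = -35 + 0 = -35)
W(T) = 1/(35 + T)
(-1754 + X)/(W(h(6)) + S(-59, -9)) = (-1754 + 1703)/(1/(35 + 6) - 35) = -51/(1/41 - 35) = -51/(-1434/41) = -51*(-41/1434) = 697/478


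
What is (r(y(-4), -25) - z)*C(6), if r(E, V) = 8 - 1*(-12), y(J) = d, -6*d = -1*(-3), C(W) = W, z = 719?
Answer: -4194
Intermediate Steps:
d = -½ (d = -(-1)*(-3)/6 = -⅙*3 = -½ ≈ -0.50000)
y(J) = -½
r(E, V) = 20 (r(E, V) = 8 + 12 = 20)
(r(y(-4), -25) - z)*C(6) = (20 - 1*719)*6 = (20 - 719)*6 = -699*6 = -4194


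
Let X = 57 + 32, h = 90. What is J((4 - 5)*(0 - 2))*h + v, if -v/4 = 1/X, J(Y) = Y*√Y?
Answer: -4/89 + 180*√2 ≈ 254.51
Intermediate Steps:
X = 89
J(Y) = Y^(3/2)
v = -4/89 ≈ -0.044944
J((4 - 5)*(0 - 2))*h + v = ((4 - 5)*(0 - 2))^(3/2)*90 - 4/89 = (-1*(-2))^(3/2)*90 - 4/89 = 2^(3/2)*90 - 4/89 = (2*√2)*90 - 4/89 = 180*√2 - 4/89 = -4/89 + 180*√2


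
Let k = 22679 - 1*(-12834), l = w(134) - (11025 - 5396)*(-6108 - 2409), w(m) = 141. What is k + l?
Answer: 47977847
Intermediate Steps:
l = 47942334 (l = 141 - (11025 - 5396)*(-6108 - 2409) = 141 - 5629*(-8517) = 141 - 1*(-47942193) = 141 + 47942193 = 47942334)
k = 35513 (k = 22679 + 12834 = 35513)
k + l = 35513 + 47942334 = 47977847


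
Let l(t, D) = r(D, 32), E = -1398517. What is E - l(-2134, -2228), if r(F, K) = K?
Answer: -1398549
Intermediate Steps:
l(t, D) = 32
E - l(-2134, -2228) = -1398517 - 1*32 = -1398517 - 32 = -1398549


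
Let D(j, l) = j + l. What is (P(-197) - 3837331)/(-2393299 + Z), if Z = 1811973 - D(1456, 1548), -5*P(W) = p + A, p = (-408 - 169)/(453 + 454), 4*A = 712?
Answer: 8701228477/1324968275 ≈ 6.5671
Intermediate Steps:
A = 178 (A = (1/4)*712 = 178)
p = -577/907 ≈ -0.63616
P(W) = -160869/4535 (P(W) = -(-577/907 + 178)/5 = -1/5*160869/907 = -160869/4535)
Z = 1808969 (Z = 1811973 - (1456 + 1548) = 1811973 - 1*3004 = 1811973 - 3004 = 1808969)
(P(-197) - 3837331)/(-2393299 + Z) = (-160869/4535 - 3837331)/(-2393299 + 1808969) = -17402456954/4535/(-584330) = -17402456954/4535*(-1/584330) = 8701228477/1324968275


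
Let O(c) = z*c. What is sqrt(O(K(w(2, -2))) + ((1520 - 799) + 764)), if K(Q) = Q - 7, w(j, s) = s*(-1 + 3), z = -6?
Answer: sqrt(1551) ≈ 39.383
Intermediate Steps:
w(j, s) = 2*s (w(j, s) = s*2 = 2*s)
K(Q) = -7 + Q
O(c) = -6*c
sqrt(O(K(w(2, -2))) + ((1520 - 799) + 764)) = sqrt(-6*(-7 + 2*(-2)) + ((1520 - 799) + 764)) = sqrt(-6*(-7 - 4) + (721 + 764)) = sqrt(-6*(-11) + 1485) = sqrt(66 + 1485) = sqrt(1551)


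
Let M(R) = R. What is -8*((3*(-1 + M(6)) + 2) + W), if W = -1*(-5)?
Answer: -176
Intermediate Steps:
W = 5
-8*((3*(-1 + M(6)) + 2) + W) = -8*((3*(-1 + 6) + 2) + 5) = -8*((3*5 + 2) + 5) = -8*((15 + 2) + 5) = -8*(17 + 5) = -8*22 = -176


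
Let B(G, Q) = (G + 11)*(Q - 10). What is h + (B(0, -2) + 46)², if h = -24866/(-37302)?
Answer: 137955229/18651 ≈ 7396.7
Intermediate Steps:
B(G, Q) = (-10 + Q)*(11 + G) (B(G, Q) = (11 + G)*(-10 + Q) = (-10 + Q)*(11 + G))
h = 12433/18651 (h = -24866*(-1/37302) = 12433/18651 ≈ 0.66661)
h + (B(0, -2) + 46)² = 12433/18651 + ((-110 - 10*0 + 11*(-2) + 0*(-2)) + 46)² = 12433/18651 + ((-110 + 0 - 22 + 0) + 46)² = 12433/18651 + (-132 + 46)² = 12433/18651 + (-86)² = 12433/18651 + 7396 = 137955229/18651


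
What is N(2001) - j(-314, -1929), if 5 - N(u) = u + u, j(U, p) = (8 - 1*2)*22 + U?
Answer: -3815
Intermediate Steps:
j(U, p) = 132 + U (j(U, p) = (8 - 2)*22 + U = 6*22 + U = 132 + U)
N(u) = 5 - 2*u (N(u) = 5 - (u + u) = 5 - 2*u)
N(2001) - j(-314, -1929) = (5 - 2*2001) - (132 - 314) = (5 - 4002) - 1*(-182) = -3997 + 182 = -3815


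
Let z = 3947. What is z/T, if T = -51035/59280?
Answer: -46795632/10207 ≈ -4584.7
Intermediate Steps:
T = -10207/11856 (T = -51035*1/59280 = -10207/11856 ≈ -0.86091)
z/T = 3947/(-10207/11856) = 3947*(-11856/10207) = -46795632/10207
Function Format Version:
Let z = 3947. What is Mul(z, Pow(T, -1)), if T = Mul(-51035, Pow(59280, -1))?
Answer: Rational(-46795632, 10207) ≈ -4584.7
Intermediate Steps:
T = Rational(-10207, 11856) (T = Mul(-51035, Rational(1, 59280)) = Rational(-10207, 11856) ≈ -0.86091)
Mul(z, Pow(T, -1)) = Mul(3947, Pow(Rational(-10207, 11856), -1)) = Mul(3947, Rational(-11856, 10207)) = Rational(-46795632, 10207)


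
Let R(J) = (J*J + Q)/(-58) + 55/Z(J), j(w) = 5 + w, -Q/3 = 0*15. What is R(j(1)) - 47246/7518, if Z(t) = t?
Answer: 164359/72674 ≈ 2.2616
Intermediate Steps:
Q = 0 (Q = -0*15 = -3*0 = 0)
R(J) = 55/J - J**2/58 (R(J) = (J*J + 0)/(-58) + 55/J = (J**2 + 0)*(-1/58) + 55/J = J**2*(-1/58) + 55/J = -J**2/58 + 55/J = 55/J - J**2/58)
R(j(1)) - 47246/7518 = (3190 - (5 + 1)**3)/(58*(5 + 1)) - 47246/7518 = (1/58)*(3190 - 1*6**3)/6 - 47246/7518 = (1/58)*(1/6)*(3190 - 1*216) - 1*23623/3759 = (1/58)*(1/6)*(3190 - 216) - 23623/3759 = (1/58)*(1/6)*2974 - 23623/3759 = 1487/174 - 23623/3759 = 164359/72674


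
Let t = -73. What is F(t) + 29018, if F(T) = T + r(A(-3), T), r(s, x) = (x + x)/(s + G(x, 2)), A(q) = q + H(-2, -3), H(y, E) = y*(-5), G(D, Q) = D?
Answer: 955258/33 ≈ 28947.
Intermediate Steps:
H(y, E) = -5*y
A(q) = 10 + q (A(q) = q - 5*(-2) = q + 10 = 10 + q)
r(s, x) = 2*x/(s + x) (r(s, x) = (x + x)/(s + x) = (2*x)/(s + x) = 2*x/(s + x))
F(T) = T + 2*T/(7 + T) (F(T) = T + 2*T/((10 - 3) + T) = T + 2*T/(7 + T))
F(t) + 29018 = -73*(9 - 73)/(7 - 73) + 29018 = -73*(-64)/(-66) + 29018 = -73*(-1/66)*(-64) + 29018 = -2336/33 + 29018 = 955258/33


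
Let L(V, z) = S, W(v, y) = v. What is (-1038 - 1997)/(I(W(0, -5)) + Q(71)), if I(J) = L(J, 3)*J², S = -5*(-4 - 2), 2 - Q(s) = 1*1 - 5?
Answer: -3035/6 ≈ -505.83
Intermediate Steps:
Q(s) = 6 (Q(s) = 2 - (1*1 - 5) = 2 - (1 - 5) = 2 - 1*(-4) = 2 + 4 = 6)
S = 30 (S = -5*(-6) = 30)
L(V, z) = 30
I(J) = 30*J²
(-1038 - 1997)/(I(W(0, -5)) + Q(71)) = (-1038 - 1997)/(30*0² + 6) = -3035/(30*0 + 6) = -3035/(0 + 6) = -3035/6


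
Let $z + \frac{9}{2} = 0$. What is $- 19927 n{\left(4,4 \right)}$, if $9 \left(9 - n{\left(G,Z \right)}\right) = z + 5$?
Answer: $- \frac{3208247}{18} \approx -1.7824 \cdot 10^{5}$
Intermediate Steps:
$z = - \frac{9}{2}$ ($z = - \frac{9}{2} + 0 = - \frac{9}{2} \approx -4.5$)
$n{\left(G,Z \right)} = \frac{161}{18}$ ($n{\left(G,Z \right)} = 9 - \frac{- \frac{9}{2} + 5}{9} = 9 - \frac{1}{18} = \frac{161}{18}$)
$- 19927 n{\left(4,4 \right)} = \left(-19927\right) \frac{161}{18} = - \frac{3208247}{18}$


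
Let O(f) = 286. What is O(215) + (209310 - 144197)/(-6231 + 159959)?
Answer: 44031321/153728 ≈ 286.42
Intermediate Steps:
O(215) + (209310 - 144197)/(-6231 + 159959) = 286 + (209310 - 144197)/(-6231 + 159959) = 286 + 65113/153728 = 44031321/153728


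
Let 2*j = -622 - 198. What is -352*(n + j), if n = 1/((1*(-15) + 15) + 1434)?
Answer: 103477264/717 ≈ 1.4432e+5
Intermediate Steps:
n = 1/1434 (n = 1/((-15 + 15) + 1434) = 1/(0 + 1434) = 1/1434 ≈ 0.00069735)
j = -410 (j = (-622 - 198)/2 = (½)*(-820) = -410)
-352*(n + j) = -352*(1/1434 - 410) = -352*(-587939/1434) = 103477264/717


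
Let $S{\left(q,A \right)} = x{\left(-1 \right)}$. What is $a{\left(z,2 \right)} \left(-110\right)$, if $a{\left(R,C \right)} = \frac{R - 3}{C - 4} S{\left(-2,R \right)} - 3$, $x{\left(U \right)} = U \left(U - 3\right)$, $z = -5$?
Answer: $-1430$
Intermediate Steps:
$x{\left(U \right)} = U \left(-3 + U\right)$
$S{\left(q,A \right)} = 4$ ($S{\left(q,A \right)} = - (-3 - 1) = \left(-1\right) \left(-4\right) = 4$)
$a{\left(R,C \right)} = -3 + \frac{4 \left(-3 + R\right)}{-4 + C}$ ($a{\left(R,C \right)} = \frac{R - 3}{C - 4} \cdot 4 - 3 = \frac{-3 + R}{-4 + C} 4 - 3 = \frac{4 \left(-3 + R\right)}{-4 + C} - 3 = -3 + \frac{4 \left(-3 + R\right)}{-4 + C}$)
$a{\left(z,2 \right)} \left(-110\right) = \frac{\left(-3\right) 2 + 4 \left(-5\right)}{-4 + 2} \left(-110\right) = \frac{-6 - 20}{-2} \left(-110\right) = \left(- \frac{1}{2}\right) \left(-26\right) \left(-110\right) = 13 \left(-110\right) = -1430$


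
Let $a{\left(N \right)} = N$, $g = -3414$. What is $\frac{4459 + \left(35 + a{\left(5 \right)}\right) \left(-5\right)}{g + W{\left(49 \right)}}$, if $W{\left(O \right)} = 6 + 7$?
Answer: $- \frac{4259}{3401} \approx -1.2523$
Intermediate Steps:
$W{\left(O \right)} = 13$
$\frac{4459 + \left(35 + a{\left(5 \right)}\right) \left(-5\right)}{g + W{\left(49 \right)}} = \frac{4459 + \left(35 + 5\right) \left(-5\right)}{-3414 + 13} = \frac{4459 + 40 \left(-5\right)}{-3401} = \left(4459 - 200\right) \left(- \frac{1}{3401}\right) = 4259 \left(- \frac{1}{3401}\right) = - \frac{4259}{3401}$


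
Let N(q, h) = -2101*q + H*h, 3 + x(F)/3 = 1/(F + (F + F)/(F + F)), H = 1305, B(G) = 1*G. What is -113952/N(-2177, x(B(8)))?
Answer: -113952/4562567 ≈ -0.024975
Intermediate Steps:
B(G) = G
x(F) = -9 + 3/(1 + F) (x(F) = -9 + 3/(F + (F + F)/(F + F)) = -9 + 3/(F + (2*F)/((2*F))) = -9 + 3/(F + (2*F)*(1/(2*F))) = -9 + 3/(F + 1) = -9 + 3/(1 + F))
N(q, h) = -2101*q + 1305*h
-113952/N(-2177, x(B(8))) = -113952/(-2101*(-2177) + 1305*(3*(-2 - 3*8)/(1 + 8))) = -113952/(4573877 + 1305*(3*(-2 - 24)/9)) = -113952/(4573877 + 1305*(3*(1/9)*(-26))) = -113952/(4573877 + 1305*(-26/3)) = -113952/(4573877 - 11310) = -113952/4562567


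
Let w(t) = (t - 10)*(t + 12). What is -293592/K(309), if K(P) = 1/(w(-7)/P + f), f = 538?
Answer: -16260788648/103 ≈ -1.5787e+8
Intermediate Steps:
w(t) = (-10 + t)*(12 + t)
K(P) = 1/(538 - 85/P) (K(P) = 1/((-120 + (-7)² + 2*(-7))/P + 538) = 1/((-120 + 49 - 14)/P + 538) = 1/(-85/P + 538) = 1/(538 - 85/P))
-293592/K(309) = -293592/(309/(-85 + 538*309)) = -293592/(309/(-85 + 166242)) = -293592/(309/166157) = -293592/(309*(1/166157)) = -293592/309/166157 = -293592*166157/309 = -16260788648/103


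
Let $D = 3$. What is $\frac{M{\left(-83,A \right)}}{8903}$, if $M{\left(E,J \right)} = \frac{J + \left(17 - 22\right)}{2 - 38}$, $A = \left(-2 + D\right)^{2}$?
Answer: $\frac{1}{80127} \approx 1.248 \cdot 10^{-5}$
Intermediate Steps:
$A = 1$ ($A = \left(-2 + 3\right)^{2} = 1^{2} = 1$)
$M{\left(E,J \right)} = \frac{5}{36} - \frac{J}{36}$ ($M{\left(E,J \right)} = \frac{J + \left(17 - 22\right)}{-36} = \left(J - 5\right) \left(- \frac{1}{36}\right) = \left(-5 + J\right) \left(- \frac{1}{36}\right) = \frac{5}{36} - \frac{J}{36}$)
$\frac{M{\left(-83,A \right)}}{8903} = \frac{\frac{5}{36} - \frac{1}{36}}{8903} = \left(\frac{5}{36} - \frac{1}{36}\right) \frac{1}{8903} = \frac{1}{9} \cdot \frac{1}{8903} = \frac{1}{80127}$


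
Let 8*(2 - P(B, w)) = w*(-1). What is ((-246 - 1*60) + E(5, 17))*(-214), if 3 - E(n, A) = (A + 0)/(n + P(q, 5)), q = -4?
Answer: 3984466/61 ≈ 65319.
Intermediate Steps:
P(B, w) = 2 + w/8 (P(B, w) = 2 - w*(-1)/8 = 2 - (-1)*w/8 = 2 + w/8)
E(n, A) = 3 - A/(21/8 + n) (E(n, A) = 3 - (A + 0)/(n + (2 + (⅛)*5)) = 3 - A/(n + (2 + 5/8)) = 3 - A/(n + 21/8) = 3 - A/(21/8 + n))
((-246 - 1*60) + E(5, 17))*(-214) = ((-246 - 1*60) + (63 - 8*17 + 24*5)/(21 + 8*5))*(-214) = ((-246 - 60) + (63 - 136 + 120)/(21 + 40))*(-214) = (-306 + 47/61)*(-214) = -18619/61*(-214) = 3984466/61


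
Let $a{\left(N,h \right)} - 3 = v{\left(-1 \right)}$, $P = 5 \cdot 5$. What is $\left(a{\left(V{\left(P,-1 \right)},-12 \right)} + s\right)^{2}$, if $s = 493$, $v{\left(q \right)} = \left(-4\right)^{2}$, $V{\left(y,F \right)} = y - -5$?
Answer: $262144$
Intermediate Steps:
$P = 25$
$V{\left(y,F \right)} = 5 + y$ ($V{\left(y,F \right)} = y + 5 = 5 + y$)
$v{\left(q \right)} = 16$
$a{\left(N,h \right)} = 19$ ($a{\left(N,h \right)} = 3 + 16 = 19$)
$\left(a{\left(V{\left(P,-1 \right)},-12 \right)} + s\right)^{2} = \left(19 + 493\right)^{2} = 512^{2} = 262144$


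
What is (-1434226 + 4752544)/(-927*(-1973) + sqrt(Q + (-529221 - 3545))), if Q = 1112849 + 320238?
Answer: 1011517898463/557522336420 - 553053*sqrt(900321)/557522336420 ≈ 1.8134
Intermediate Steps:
Q = 1433087
(-1434226 + 4752544)/(-927*(-1973) + sqrt(Q + (-529221 - 3545))) = (-1434226 + 4752544)/(-927*(-1973) + sqrt(1433087 + (-529221 - 3545))) = 3318318/(1828971 + sqrt(1433087 - 532766)) = 3318318/(1828971 + sqrt(900321))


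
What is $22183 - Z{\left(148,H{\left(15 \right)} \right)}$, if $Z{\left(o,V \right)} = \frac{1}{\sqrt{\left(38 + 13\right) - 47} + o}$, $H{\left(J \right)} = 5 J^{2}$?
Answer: $\frac{3327449}{150} \approx 22183.0$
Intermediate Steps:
$Z{\left(o,V \right)} = \frac{1}{2 + o}$ ($Z{\left(o,V \right)} = \frac{1}{\sqrt{51 - 47} + o} = \frac{1}{\sqrt{4} + o} = \frac{1}{2 + o}$)
$22183 - Z{\left(148,H{\left(15 \right)} \right)} = 22183 - \frac{1}{2 + 148} = 22183 - \frac{1}{150} = \frac{3327449}{150}$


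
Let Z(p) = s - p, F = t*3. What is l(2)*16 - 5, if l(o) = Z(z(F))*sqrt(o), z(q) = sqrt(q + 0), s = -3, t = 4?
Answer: -5 - 48*sqrt(2) - 32*sqrt(6) ≈ -151.27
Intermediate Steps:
F = 12 (F = 4*3 = 12)
z(q) = sqrt(q)
Z(p) = -3 - p
l(o) = sqrt(o)*(-3 - 2*sqrt(3)) (l(o) = (-3 - sqrt(12))*sqrt(o) = (-3 - 2*sqrt(3))*sqrt(o) = sqrt(o)*(-3 - 2*sqrt(3)))
l(2)*16 - 5 = (sqrt(2)*(-3 - 2*sqrt(3)))*16 - 5 = 16*sqrt(2)*(-3 - 2*sqrt(3)) - 5 = -5 + 16*sqrt(2)*(-3 - 2*sqrt(3))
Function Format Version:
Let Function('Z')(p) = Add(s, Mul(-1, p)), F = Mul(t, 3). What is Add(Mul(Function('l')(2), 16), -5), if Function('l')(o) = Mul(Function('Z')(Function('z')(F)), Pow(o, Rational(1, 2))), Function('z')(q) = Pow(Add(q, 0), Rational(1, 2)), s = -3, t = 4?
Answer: Add(-5, Mul(-48, Pow(2, Rational(1, 2))), Mul(-32, Pow(6, Rational(1, 2)))) ≈ -151.27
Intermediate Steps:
F = 12 (F = Mul(4, 3) = 12)
Function('z')(q) = Pow(q, Rational(1, 2))
Function('Z')(p) = Add(-3, Mul(-1, p))
Function('l')(o) = Mul(Pow(o, Rational(1, 2)), Add(-3, Mul(-2, Pow(3, Rational(1, 2))))) (Function('l')(o) = Mul(Add(-3, Mul(-1, Pow(12, Rational(1, 2)))), Pow(o, Rational(1, 2))) = Mul(Add(-3, Mul(-1, Mul(2, Pow(3, Rational(1, 2))))), Pow(o, Rational(1, 2))) = Mul(Add(-3, Mul(-2, Pow(3, Rational(1, 2)))), Pow(o, Rational(1, 2))) = Mul(Pow(o, Rational(1, 2)), Add(-3, Mul(-2, Pow(3, Rational(1, 2))))))
Add(Mul(Function('l')(2), 16), -5) = Add(Mul(Mul(Pow(2, Rational(1, 2)), Add(-3, Mul(-2, Pow(3, Rational(1, 2))))), 16), -5) = Add(Mul(16, Pow(2, Rational(1, 2)), Add(-3, Mul(-2, Pow(3, Rational(1, 2))))), -5) = Add(-5, Mul(16, Pow(2, Rational(1, 2)), Add(-3, Mul(-2, Pow(3, Rational(1, 2))))))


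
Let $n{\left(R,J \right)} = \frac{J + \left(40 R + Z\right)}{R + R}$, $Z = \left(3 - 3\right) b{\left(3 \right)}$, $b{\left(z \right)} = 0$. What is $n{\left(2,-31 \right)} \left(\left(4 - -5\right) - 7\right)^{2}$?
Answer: $49$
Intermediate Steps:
$Z = 0$ ($Z = \left(3 - 3\right) 0 = 0 \cdot 0 = 0$)
$n{\left(R,J \right)} = \frac{J + 40 R}{2 R}$ ($n{\left(R,J \right)} = \frac{J + \left(40 R + 0\right)}{R + R} = \frac{J + 40 R}{2 R}$)
$n{\left(2,-31 \right)} \left(\left(4 - -5\right) - 7\right)^{2} = \left(20 + \frac{1}{2} \left(-31\right) \frac{1}{2}\right) \left(\left(4 - -5\right) - 7\right)^{2} = \left(20 + \frac{1}{2} \left(-31\right) \frac{1}{2}\right) \left(\left(4 + 5\right) - 7\right)^{2} = \left(20 - \frac{31}{4}\right) \left(9 - 7\right)^{2} = \frac{49 \cdot 2^{2}}{4} = \frac{49}{4} \cdot 4 = 49$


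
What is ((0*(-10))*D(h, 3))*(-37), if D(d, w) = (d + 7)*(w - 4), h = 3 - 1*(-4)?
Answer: 0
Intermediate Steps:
h = 7 (h = 3 + 4 = 7)
D(d, w) = (-4 + w)*(7 + d) (D(d, w) = (7 + d)*(-4 + w) = (-4 + w)*(7 + d))
((0*(-10))*D(h, 3))*(-37) = ((0*(-10))*(-28 - 4*7 + 7*3 + 7*3))*(-37) = (0*(-28 - 28 + 21 + 21))*(-37) = (0*(-14))*(-37) = 0*(-37) = 0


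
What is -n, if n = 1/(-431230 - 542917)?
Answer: 1/974147 ≈ 1.0265e-6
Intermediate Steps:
n = -1/974147 (n = 1/(-974147) = -1/974147 ≈ -1.0265e-6)
-n = -1*(-1/974147) = 1/974147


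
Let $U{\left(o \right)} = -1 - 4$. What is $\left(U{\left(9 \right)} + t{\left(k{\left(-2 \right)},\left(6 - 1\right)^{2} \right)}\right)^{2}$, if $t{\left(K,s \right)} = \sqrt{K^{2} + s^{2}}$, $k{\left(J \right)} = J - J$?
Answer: $400$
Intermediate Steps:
$U{\left(o \right)} = -5$ ($U{\left(o \right)} = -1 - 4 = -5$)
$k{\left(J \right)} = 0$
$\left(U{\left(9 \right)} + t{\left(k{\left(-2 \right)},\left(6 - 1\right)^{2} \right)}\right)^{2} = \left(-5 + \sqrt{0^{2} + \left(\left(6 - 1\right)^{2}\right)^{2}}\right)^{2} = \left(-5 + \sqrt{0 + \left(5^{2}\right)^{2}}\right)^{2} = \left(-5 + \sqrt{0 + 25^{2}}\right)^{2} = \left(-5 + \sqrt{0 + 625}\right)^{2} = \left(-5 + \sqrt{625}\right)^{2} = \left(-5 + 25\right)^{2} = 20^{2} = 400$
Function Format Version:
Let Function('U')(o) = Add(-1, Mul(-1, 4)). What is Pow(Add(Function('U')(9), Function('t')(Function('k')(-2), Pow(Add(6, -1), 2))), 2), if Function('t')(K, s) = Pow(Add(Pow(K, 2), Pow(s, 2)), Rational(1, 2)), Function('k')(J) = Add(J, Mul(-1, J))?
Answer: 400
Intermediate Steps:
Function('U')(o) = -5 (Function('U')(o) = Add(-1, -4) = -5)
Function('k')(J) = 0
Pow(Add(Function('U')(9), Function('t')(Function('k')(-2), Pow(Add(6, -1), 2))), 2) = Pow(Add(-5, Pow(Add(Pow(0, 2), Pow(Pow(Add(6, -1), 2), 2)), Rational(1, 2))), 2) = Pow(Add(-5, Pow(Add(0, Pow(Pow(5, 2), 2)), Rational(1, 2))), 2) = Pow(Add(-5, Pow(Add(0, Pow(25, 2)), Rational(1, 2))), 2) = Pow(Add(-5, Pow(Add(0, 625), Rational(1, 2))), 2) = Pow(Add(-5, Pow(625, Rational(1, 2))), 2) = Pow(Add(-5, 25), 2) = Pow(20, 2) = 400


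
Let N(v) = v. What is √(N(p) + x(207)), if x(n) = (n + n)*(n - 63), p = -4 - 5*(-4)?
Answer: 4*√3727 ≈ 244.20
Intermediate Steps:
p = 16 (p = -4 + 20 = 16)
x(n) = 2*n*(-63 + n) (x(n) = (2*n)*(-63 + n) = 2*n*(-63 + n))
√(N(p) + x(207)) = √(16 + 2*207*(-63 + 207)) = √(16 + 2*207*144) = √(16 + 59616) = √59632 = 4*√3727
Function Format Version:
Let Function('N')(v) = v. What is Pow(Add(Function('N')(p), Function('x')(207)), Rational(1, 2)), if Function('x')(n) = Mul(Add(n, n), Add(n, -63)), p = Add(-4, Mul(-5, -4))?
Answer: Mul(4, Pow(3727, Rational(1, 2))) ≈ 244.20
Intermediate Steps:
p = 16 (p = Add(-4, 20) = 16)
Function('x')(n) = Mul(2, n, Add(-63, n)) (Function('x')(n) = Mul(Mul(2, n), Add(-63, n)) = Mul(2, n, Add(-63, n)))
Pow(Add(Function('N')(p), Function('x')(207)), Rational(1, 2)) = Pow(Add(16, Mul(2, 207, Add(-63, 207))), Rational(1, 2)) = Pow(Add(16, Mul(2, 207, 144)), Rational(1, 2)) = Pow(Add(16, 59616), Rational(1, 2)) = Pow(59632, Rational(1, 2)) = Mul(4, Pow(3727, Rational(1, 2)))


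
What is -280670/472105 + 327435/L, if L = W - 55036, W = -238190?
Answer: -15792229473/9228897382 ≈ -1.7112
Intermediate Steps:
L = -293226 (L = -238190 - 55036 = -293226)
-280670/472105 + 327435/L = -280670/472105 + 327435/(-293226) = -280670*1/472105 + 327435*(-1/293226) = -56134/94421 - 109145/97742 = -15792229473/9228897382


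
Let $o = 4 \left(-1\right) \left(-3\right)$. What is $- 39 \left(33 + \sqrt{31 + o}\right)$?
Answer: $-1287 - 39 \sqrt{43} \approx -1542.7$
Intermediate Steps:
$o = 12$ ($o = \left(-4\right) \left(-3\right) = 12$)
$- 39 \left(33 + \sqrt{31 + o}\right) = - 39 \left(33 + \sqrt{31 + 12}\right) = - 39 \left(33 + \sqrt{43}\right) = -1287 - 39 \sqrt{43}$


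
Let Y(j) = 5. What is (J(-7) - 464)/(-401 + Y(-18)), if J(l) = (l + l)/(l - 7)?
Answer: 463/396 ≈ 1.1692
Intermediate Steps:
J(l) = 2*l/(-7 + l) (J(l) = (2*l)/(-7 + l) = 2*l/(-7 + l))
(J(-7) - 464)/(-401 + Y(-18)) = (2*(-7)/(-7 - 7) - 464)/(-401 + 5) = (2*(-7)/(-14) - 464)/(-396) = (2*(-7)*(-1/14) - 464)*(-1/396) = (1 - 464)*(-1/396) = -463*(-1/396) = 463/396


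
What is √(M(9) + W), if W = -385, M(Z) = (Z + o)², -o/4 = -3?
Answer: 2*√14 ≈ 7.4833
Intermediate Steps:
o = 12 (o = -4*(-3) = 12)
M(Z) = (12 + Z)² (M(Z) = (Z + 12)² = (12 + Z)²)
√(M(9) + W) = √((12 + 9)² - 385) = √(21² - 385) = √(441 - 385) = √56 = 2*√14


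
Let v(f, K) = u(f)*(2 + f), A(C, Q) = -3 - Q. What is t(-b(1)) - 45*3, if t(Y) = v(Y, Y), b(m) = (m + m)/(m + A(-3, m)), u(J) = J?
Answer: -1199/9 ≈ -133.22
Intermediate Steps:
b(m) = -2*m/3 (b(m) = (m + m)/(m + (-3 - m)) = (2*m)/(-3) = (2*m)*(-1/3) = -2*m/3)
v(f, K) = f*(2 + f)
t(Y) = Y*(2 + Y)
t(-b(1)) - 45*3 = (-(-2)/3)*(2 - (-2)/3) - 45*3 = (-1*(-2/3))*(2 - 1*(-2/3)) - 135 = 2*(2 + 2/3)/3 - 135 = (2/3)*(8/3) - 135 = 16/9 - 135 = -1199/9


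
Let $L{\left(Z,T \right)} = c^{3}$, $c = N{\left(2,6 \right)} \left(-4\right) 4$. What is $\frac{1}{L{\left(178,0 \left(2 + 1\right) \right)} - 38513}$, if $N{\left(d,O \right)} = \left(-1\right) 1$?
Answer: $- \frac{1}{34417} \approx -2.9055 \cdot 10^{-5}$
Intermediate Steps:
$N{\left(d,O \right)} = -1$
$c = 16$ ($c = \left(-1\right) \left(-4\right) 4 = 4 \cdot 4 = 16$)
$L{\left(Z,T \right)} = 4096$ ($L{\left(Z,T \right)} = 16^{3} = 4096$)
$\frac{1}{L{\left(178,0 \left(2 + 1\right) \right)} - 38513} = \frac{1}{4096 - 38513} = \frac{1}{-34417} = - \frac{1}{34417}$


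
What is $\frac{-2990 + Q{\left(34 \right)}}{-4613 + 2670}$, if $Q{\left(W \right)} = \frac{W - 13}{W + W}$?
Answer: $\frac{203299}{132124} \approx 1.5387$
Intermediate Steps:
$Q{\left(W \right)} = \frac{-13 + W}{2 W}$
$\frac{-2990 + Q{\left(34 \right)}}{-4613 + 2670} = \frac{-2990 + \frac{-13 + 34}{2 \cdot 34}}{-4613 + 2670} = \frac{-2990 + \frac{1}{2} \cdot \frac{1}{34} \cdot 21}{-1943} = \left(-2990 + \frac{21}{68}\right) \left(- \frac{1}{1943}\right) = \left(- \frac{203299}{68}\right) \left(- \frac{1}{1943}\right) = \frac{203299}{132124}$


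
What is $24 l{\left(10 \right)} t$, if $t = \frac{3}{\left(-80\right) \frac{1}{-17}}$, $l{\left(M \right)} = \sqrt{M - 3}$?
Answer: $\frac{153 \sqrt{7}}{10} \approx 40.48$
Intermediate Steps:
$l{\left(M \right)} = \sqrt{-3 + M}$
$t = \frac{51}{80}$ ($t = \frac{3}{\left(-80\right) \left(- \frac{1}{17}\right)} = \frac{3}{\frac{80}{17}} = 3 \cdot \frac{17}{80} = \frac{51}{80} \approx 0.6375$)
$24 l{\left(10 \right)} t = 24 \sqrt{-3 + 10} \cdot \frac{51}{80} = 24 \sqrt{7} \cdot \frac{51}{80} = \frac{153 \sqrt{7}}{10}$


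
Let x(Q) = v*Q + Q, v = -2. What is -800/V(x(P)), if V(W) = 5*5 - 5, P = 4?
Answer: -40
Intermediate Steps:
x(Q) = -Q (x(Q) = -2*Q + Q = -Q)
V(W) = 20 (V(W) = 25 - 5 = 20)
-800/V(x(P)) = -800/20 = -800*1/20 = -40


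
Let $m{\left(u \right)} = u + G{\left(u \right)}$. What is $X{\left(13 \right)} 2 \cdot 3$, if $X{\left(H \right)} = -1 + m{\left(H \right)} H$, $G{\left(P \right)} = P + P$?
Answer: $3036$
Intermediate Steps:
$G{\left(P \right)} = 2 P$
$m{\left(u \right)} = 3 u$ ($m{\left(u \right)} = u + 2 u = 3 u$)
$X{\left(H \right)} = -1 + 3 H^{2}$ ($X{\left(H \right)} = -1 + 3 H H = -1 + 3 H^{2}$)
$X{\left(13 \right)} 2 \cdot 3 = \left(-1 + 3 \cdot 13^{2}\right) 2 \cdot 3 = \left(-1 + 3 \cdot 169\right) 6 = \left(-1 + 507\right) 6 = 506 \cdot 6 = 3036$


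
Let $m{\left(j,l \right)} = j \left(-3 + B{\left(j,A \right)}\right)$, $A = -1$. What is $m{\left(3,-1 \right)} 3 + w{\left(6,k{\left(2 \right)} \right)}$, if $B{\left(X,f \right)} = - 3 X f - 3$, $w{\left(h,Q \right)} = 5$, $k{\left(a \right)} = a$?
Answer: $32$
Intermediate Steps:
$B{\left(X,f \right)} = -3 - 3 X f$ ($B{\left(X,f \right)} = - 3 X f - 3 = -3 - 3 X f$)
$m{\left(j,l \right)} = j \left(-6 + 3 j\right)$ ($m{\left(j,l \right)} = j \left(-3 - \left(3 + 3 j \left(-1\right)\right)\right) = j \left(-3 + \left(-3 + 3 j\right)\right) = j \left(-6 + 3 j\right)$)
$m{\left(3,-1 \right)} 3 + w{\left(6,k{\left(2 \right)} \right)} = 3 \cdot 3 \left(-2 + 3\right) 3 + 5 = 3 \cdot 3 \cdot 1 \cdot 3 + 5 = 9 \cdot 3 + 5 = 27 + 5 = 32$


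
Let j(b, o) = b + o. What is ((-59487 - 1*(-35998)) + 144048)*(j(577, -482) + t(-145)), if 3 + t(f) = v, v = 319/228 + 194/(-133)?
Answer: 931077157/84 ≈ 1.1084e+7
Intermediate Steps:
v = -5/84 (v = 319*(1/228) + 194*(-1/133) = 319/228 - 194/133 = -5/84 ≈ -0.059524)
t(f) = -257/84 (t(f) = -3 - 5/84 = -257/84)
((-59487 - 1*(-35998)) + 144048)*(j(577, -482) + t(-145)) = ((-59487 - 1*(-35998)) + 144048)*((577 - 482) - 257/84) = ((-59487 + 35998) + 144048)*(95 - 257/84) = (-23489 + 144048)*(7723/84) = 120559*(7723/84) = 931077157/84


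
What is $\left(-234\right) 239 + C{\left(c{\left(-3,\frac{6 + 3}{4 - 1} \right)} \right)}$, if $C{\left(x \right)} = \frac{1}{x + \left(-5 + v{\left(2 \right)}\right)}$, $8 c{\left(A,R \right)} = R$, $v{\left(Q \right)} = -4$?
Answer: $- \frac{3858902}{69} \approx -55926.0$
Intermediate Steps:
$c{\left(A,R \right)} = \frac{R}{8}$
$C{\left(x \right)} = \frac{1}{-9 + x}$ ($C{\left(x \right)} = \frac{1}{x - 9} = \frac{1}{-9 + x}$)
$\left(-234\right) 239 + C{\left(c{\left(-3,\frac{6 + 3}{4 - 1} \right)} \right)} = \left(-234\right) 239 + \frac{1}{-9 + \frac{\left(6 + 3\right) \frac{1}{4 - 1}}{8}} = -55926 + \frac{1}{-9 + \frac{9 \cdot \frac{1}{3}}{8}} = -55926 + \frac{1}{-9 + \frac{1}{8} \cdot 3} = -55926 + \frac{1}{-9 + \frac{3}{8}} = -55926 + \frac{1}{- \frac{69}{8}} = -55926 - \frac{8}{69} = - \frac{3858902}{69}$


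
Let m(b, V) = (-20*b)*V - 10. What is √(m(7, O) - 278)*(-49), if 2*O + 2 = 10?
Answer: -196*I*√53 ≈ -1426.9*I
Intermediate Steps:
O = 4 (O = -1 + (½)*10 = -1 + 5 = 4)
m(b, V) = -10 - 20*V*b (m(b, V) = -20*V*b - 10 = -10 - 20*V*b)
√(m(7, O) - 278)*(-49) = √((-10 - 20*4*7) - 278)*(-49) = √((-10 - 560) - 278)*(-49) = √(-570 - 278)*(-49) = √(-848)*(-49) = (4*I*√53)*(-49) = -196*I*√53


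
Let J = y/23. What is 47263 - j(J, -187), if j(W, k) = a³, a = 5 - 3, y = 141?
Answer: 47255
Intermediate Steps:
J = 141/23 ≈ 6.1304
a = 2
j(W, k) = 8 (j(W, k) = 2³ = 8)
47263 - j(J, -187) = 47263 - 1*8 = 47263 - 8 = 47255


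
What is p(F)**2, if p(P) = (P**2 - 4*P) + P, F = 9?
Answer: 2916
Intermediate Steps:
p(P) = P**2 - 3*P
p(F)**2 = (9*(-3 + 9))**2 = (9*6)**2 = 54**2 = 2916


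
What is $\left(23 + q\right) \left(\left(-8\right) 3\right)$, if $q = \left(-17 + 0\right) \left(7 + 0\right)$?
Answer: $2304$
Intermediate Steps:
$q = -119$ ($q = \left(-17\right) 7 = -119$)
$\left(23 + q\right) \left(\left(-8\right) 3\right) = \left(23 - 119\right) \left(\left(-8\right) 3\right) = \left(-96\right) \left(-24\right) = 2304$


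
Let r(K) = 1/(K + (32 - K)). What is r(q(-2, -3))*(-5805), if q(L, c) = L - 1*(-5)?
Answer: -5805/32 ≈ -181.41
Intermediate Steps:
q(L, c) = 5 + L (q(L, c) = L + 5 = 5 + L)
r(K) = 1/32
r(q(-2, -3))*(-5805) = (1/32)*(-5805) = -5805/32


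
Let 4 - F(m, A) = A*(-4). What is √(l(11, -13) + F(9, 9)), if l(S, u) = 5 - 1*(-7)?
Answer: 2*√13 ≈ 7.2111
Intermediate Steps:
F(m, A) = 4 + 4*A (F(m, A) = 4 - A*(-4) = 4 - (-4)*A = 4 + 4*A)
l(S, u) = 12 (l(S, u) = 5 + 7 = 12)
√(l(11, -13) + F(9, 9)) = √(12 + (4 + 4*9)) = √(12 + (4 + 36)) = √(12 + 40) = √52 = 2*√13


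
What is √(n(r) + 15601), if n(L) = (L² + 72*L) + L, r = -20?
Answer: √14541 ≈ 120.59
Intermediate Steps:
n(L) = L² + 73*L
√(n(r) + 15601) = √(-20*(73 - 20) + 15601) = √(-20*53 + 15601) = √(-1060 + 15601) = √14541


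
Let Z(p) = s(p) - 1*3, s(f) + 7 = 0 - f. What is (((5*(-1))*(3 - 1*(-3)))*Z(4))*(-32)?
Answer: -13440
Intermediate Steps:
s(f) = -7 - f (s(f) = -7 + (0 - f) = -7 - f)
Z(p) = -10 - p (Z(p) = (-7 - p) - 1*3 = (-7 - p) - 3 = -10 - p)
(((5*(-1))*(3 - 1*(-3)))*Z(4))*(-32) = (((5*(-1))*(3 - 1*(-3)))*(-10 - 1*4))*(-32) = ((-5*(3 + 3))*(-10 - 4))*(-32) = (-5*6*(-14))*(-32) = -30*(-14)*(-32) = 420*(-32) = -13440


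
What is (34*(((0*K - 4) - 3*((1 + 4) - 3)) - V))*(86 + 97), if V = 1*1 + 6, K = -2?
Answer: -105774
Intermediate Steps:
V = 7 (V = 1 + 6 = 7)
(34*(((0*K - 4) - 3*((1 + 4) - 3)) - V))*(86 + 97) = (34*(((0*(-2) - 4) - 3*((1 + 4) - 3)) - 1*7))*(86 + 97) = (34*(((0 - 4) - 3*(5 - 3)) - 7))*183 = (34*((-4 - 3*2) - 7))*183 = (34*((-4 - 6) - 7))*183 = (34*(-10 - 7))*183 = (34*(-17))*183 = -578*183 = -105774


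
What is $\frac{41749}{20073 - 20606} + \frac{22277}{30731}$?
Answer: $- \frac{1271114878}{16379623} \approx -77.603$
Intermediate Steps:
$\frac{41749}{20073 - 20606} + \frac{22277}{30731} = \frac{41749}{20073 - 20606} + 22277 \cdot \frac{1}{30731} = \frac{41749}{-533} + \frac{22277}{30731} = 41749 \left(- \frac{1}{533}\right) + \frac{22277}{30731} = - \frac{41749}{533} + \frac{22277}{30731} = - \frac{1271114878}{16379623}$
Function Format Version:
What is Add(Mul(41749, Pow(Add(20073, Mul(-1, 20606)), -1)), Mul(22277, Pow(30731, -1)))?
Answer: Rational(-1271114878, 16379623) ≈ -77.603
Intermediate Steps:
Add(Mul(41749, Pow(Add(20073, Mul(-1, 20606)), -1)), Mul(22277, Pow(30731, -1))) = Add(Mul(41749, Pow(Add(20073, -20606), -1)), Mul(22277, Rational(1, 30731))) = Add(Mul(41749, Pow(-533, -1)), Rational(22277, 30731)) = Add(Mul(41749, Rational(-1, 533)), Rational(22277, 30731)) = Add(Rational(-41749, 533), Rational(22277, 30731)) = Rational(-1271114878, 16379623)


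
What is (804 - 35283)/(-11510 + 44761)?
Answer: -34479/33251 ≈ -1.0369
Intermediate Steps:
(804 - 35283)/(-11510 + 44761) = -34479/33251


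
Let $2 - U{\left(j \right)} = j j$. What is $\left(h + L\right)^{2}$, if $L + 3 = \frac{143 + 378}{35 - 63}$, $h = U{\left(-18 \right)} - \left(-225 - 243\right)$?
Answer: $\frac{12131289}{784} \approx 15474.0$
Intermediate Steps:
$U{\left(j \right)} = 2 - j^{2}$ ($U{\left(j \right)} = 2 - j j = 2 - j^{2}$)
$h = 146$ ($h = \left(2 - \left(-18\right)^{2}\right) - \left(-225 - 243\right) = \left(2 - 324\right) - \left(-225 - 243\right) = \left(2 - 324\right) - -468 = -322 + 468 = 146$)
$L = - \frac{605}{28}$ ($L = -3 + \frac{143 + 378}{35 - 63} = -3 + \frac{521}{-28} = -3 + 521 \left(- \frac{1}{28}\right) = -3 - \frac{521}{28} = - \frac{605}{28} \approx -21.607$)
$\left(h + L\right)^{2} = \left(146 - \frac{605}{28}\right)^{2} = \left(\frac{3483}{28}\right)^{2} = \frac{12131289}{784}$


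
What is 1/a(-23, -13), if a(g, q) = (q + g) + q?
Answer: -1/49 ≈ -0.020408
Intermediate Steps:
a(g, q) = g + 2*q (a(g, q) = (g + q) + q = g + 2*q)
1/a(-23, -13) = 1/(-23 + 2*(-13)) = 1/(-23 - 26) = 1/(-49) = -1/49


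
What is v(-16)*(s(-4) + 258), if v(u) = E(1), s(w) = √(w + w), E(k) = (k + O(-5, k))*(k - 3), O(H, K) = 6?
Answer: -3612 - 28*I*√2 ≈ -3612.0 - 39.598*I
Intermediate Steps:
E(k) = (-3 + k)*(6 + k) (E(k) = (k + 6)*(k - 3) = (6 + k)*(-3 + k) = (-3 + k)*(6 + k))
s(w) = √2*√w (s(w) = √(2*w) = √2*√w)
v(u) = -14 (v(u) = -18 + 1² + 3*1 = -18 + 1 + 3 = -14)
v(-16)*(s(-4) + 258) = -14*(√2*√(-4) + 258) = -14*(√2*(2*I) + 258) = -14*(2*I*√2 + 258) = -14*(258 + 2*I*√2) = -3612 - 28*I*√2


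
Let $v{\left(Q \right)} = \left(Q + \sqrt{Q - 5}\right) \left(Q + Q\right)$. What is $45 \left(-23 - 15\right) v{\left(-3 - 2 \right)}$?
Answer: $-85500 + 17100 i \sqrt{10} \approx -85500.0 + 54075.0 i$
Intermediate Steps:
$v{\left(Q \right)} = 2 Q \left(Q + \sqrt{-5 + Q}\right)$ ($v{\left(Q \right)} = \left(Q + \sqrt{-5 + Q}\right) 2 Q = 2 Q \left(Q + \sqrt{-5 + Q}\right)$)
$45 \left(-23 - 15\right) v{\left(-3 - 2 \right)} = 45 \left(-23 - 15\right) 2 \left(-3 - 2\right) \left(\left(-3 - 2\right) + \sqrt{-5 - 5}\right) = 45 \left(-38\right) 2 \left(-3 - 2\right) \left(\left(-3 - 2\right) + \sqrt{-5 - 5}\right) = - 1710 \cdot 2 \left(-5\right) \left(-5 + \sqrt{-5 - 5}\right) = - 1710 \cdot 2 \left(-5\right) \left(-5 + \sqrt{-10}\right) = - 1710 \cdot 2 \left(-5\right) \left(-5 + i \sqrt{10}\right) = - 1710 \left(50 - 10 i \sqrt{10}\right) = -85500 + 17100 i \sqrt{10}$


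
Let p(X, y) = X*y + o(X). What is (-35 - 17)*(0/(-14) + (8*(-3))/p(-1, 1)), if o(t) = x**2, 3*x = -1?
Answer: -1404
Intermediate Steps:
x = -1/3 (x = (1/3)*(-1) = -1/3 ≈ -0.33333)
o(t) = 1/9 (o(t) = (-1/3)**2 = 1/9)
p(X, y) = 1/9 + X*y (p(X, y) = X*y + 1/9 = 1/9 + X*y)
(-35 - 17)*(0/(-14) + (8*(-3))/p(-1, 1)) = (-35 - 17)*(0/(-14) + (8*(-3))/(1/9 - 1*1)) = -52*(0*(-1/14) - 24/(1/9 - 1)) = -52*(0 - 24/(-8/9)) = -52*(0 - 24*(-9/8)) = -52*(0 + 27) = -52*27 = -1404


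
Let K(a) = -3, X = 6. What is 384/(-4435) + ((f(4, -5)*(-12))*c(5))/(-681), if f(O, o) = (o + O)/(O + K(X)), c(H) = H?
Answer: -175868/1006745 ≈ -0.17469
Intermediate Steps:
f(O, o) = (O + o)/(-3 + O) (f(O, o) = (o + O)/(O - 3) = (O + o)/(-3 + O))
384/(-4435) + ((f(4, -5)*(-12))*c(5))/(-681) = 384/(-4435) + ((((4 - 5)/(-3 + 4))*(-12))*5)/(-681) = 384*(-1/4435) + (((-1/1)*(-12))*5)*(-1/681) = -384/4435 + (((1*(-1))*(-12))*5)*(-1/681) = -384/4435 + (-1*(-12)*5)*(-1/681) = -384/4435 + (12*5)*(-1/681) = -384/4435 + 60*(-1/681) = -384/4435 - 20/227 = -175868/1006745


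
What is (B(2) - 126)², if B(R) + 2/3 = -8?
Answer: 163216/9 ≈ 18135.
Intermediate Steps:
B(R) = -26/3 (B(R) = -⅔ - 8 = -26/3)
(B(2) - 126)² = (-26/3 - 126)² = (-404/3)² = 163216/9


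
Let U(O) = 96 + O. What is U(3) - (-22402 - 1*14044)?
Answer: 36545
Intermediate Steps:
U(3) - (-22402 - 1*14044) = (96 + 3) - (-22402 - 1*14044) = 99 - (-22402 - 14044) = 99 - 1*(-36446) = 99 + 36446 = 36545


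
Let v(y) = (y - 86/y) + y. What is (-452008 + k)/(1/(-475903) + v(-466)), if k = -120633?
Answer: 63497525768759/103324728272 ≈ 614.54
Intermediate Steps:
v(y) = -86/y + 2*y
(-452008 + k)/(1/(-475903) + v(-466)) = (-452008 - 120633)/(1/(-475903) + (-86/(-466) + 2*(-466))) = -572641/(-1/475903 + (-86*(-1/466) - 932)) = -572641/(-1/475903 + (43/233 - 932)) = -572641/(-1/475903 - 217113/233) = -572641/(-103324728272/110885399) = -572641*(-110885399/103324728272) = 63497525768759/103324728272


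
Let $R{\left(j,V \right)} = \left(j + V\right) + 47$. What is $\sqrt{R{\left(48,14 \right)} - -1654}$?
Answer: $\sqrt{1763} \approx 41.988$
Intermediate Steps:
$R{\left(j,V \right)} = 47 + V + j$ ($R{\left(j,V \right)} = \left(V + j\right) + 47 = 47 + V + j$)
$\sqrt{R{\left(48,14 \right)} - -1654} = \sqrt{\left(47 + 14 + 48\right) - -1654} = \sqrt{109 + 1654} = \sqrt{1763}$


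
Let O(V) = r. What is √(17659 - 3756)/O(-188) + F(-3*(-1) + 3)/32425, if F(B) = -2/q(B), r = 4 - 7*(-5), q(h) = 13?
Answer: -2/421525 + √13903/39 ≈ 3.0234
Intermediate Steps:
r = 39 (r = 4 + 35 = 39)
O(V) = 39
F(B) = -2/13
√(17659 - 3756)/O(-188) + F(-3*(-1) + 3)/32425 = √(17659 - 3756)/39 - 2/13/32425 = √13903*(1/39) - 2/13*1/32425 = √13903/39 - 2/421525 = -2/421525 + √13903/39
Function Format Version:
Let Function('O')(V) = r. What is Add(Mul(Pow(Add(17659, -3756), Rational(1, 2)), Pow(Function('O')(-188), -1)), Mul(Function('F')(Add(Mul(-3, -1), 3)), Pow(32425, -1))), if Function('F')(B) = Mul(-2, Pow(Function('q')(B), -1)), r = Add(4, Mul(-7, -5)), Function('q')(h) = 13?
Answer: Add(Rational(-2, 421525), Mul(Rational(1, 39), Pow(13903, Rational(1, 2)))) ≈ 3.0234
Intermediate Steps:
r = 39 (r = Add(4, 35) = 39)
Function('O')(V) = 39
Function('F')(B) = Rational(-2, 13) (Function('F')(B) = Mul(-2, Pow(13, -1)) = Mul(-2, Rational(1, 13)) = Rational(-2, 13))
Add(Mul(Pow(Add(17659, -3756), Rational(1, 2)), Pow(Function('O')(-188), -1)), Mul(Function('F')(Add(Mul(-3, -1), 3)), Pow(32425, -1))) = Add(Mul(Pow(Add(17659, -3756), Rational(1, 2)), Pow(39, -1)), Mul(Rational(-2, 13), Pow(32425, -1))) = Add(Mul(Pow(13903, Rational(1, 2)), Rational(1, 39)), Mul(Rational(-2, 13), Rational(1, 32425))) = Add(Mul(Rational(1, 39), Pow(13903, Rational(1, 2))), Rational(-2, 421525)) = Add(Rational(-2, 421525), Mul(Rational(1, 39), Pow(13903, Rational(1, 2))))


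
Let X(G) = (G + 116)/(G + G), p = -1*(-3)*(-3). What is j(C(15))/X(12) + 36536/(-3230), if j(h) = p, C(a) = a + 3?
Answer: -335893/25840 ≈ -12.999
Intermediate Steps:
C(a) = 3 + a
p = -9 (p = 3*(-3) = -9)
j(h) = -9
X(G) = (116 + G)/(2*G) (X(G) = (116 + G)/((2*G)) = (116 + G)*(1/(2*G)) = (116 + G)/(2*G))
j(C(15))/X(12) + 36536/(-3230) = -9*24/(116 + 12) + 36536/(-3230) = -9/((½)*(1/12)*128) + 36536*(-1/3230) = -9/16/3 - 18268/1615 = -9*3/16 - 18268/1615 = -27/16 - 18268/1615 = -335893/25840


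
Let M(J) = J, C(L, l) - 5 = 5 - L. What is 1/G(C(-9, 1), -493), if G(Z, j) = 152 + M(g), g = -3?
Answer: 1/149 ≈ 0.0067114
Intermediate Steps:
C(L, l) = 10 - L (C(L, l) = 5 + (5 - L) = 10 - L)
G(Z, j) = 149 (G(Z, j) = 152 - 3 = 149)
1/G(C(-9, 1), -493) = 1/149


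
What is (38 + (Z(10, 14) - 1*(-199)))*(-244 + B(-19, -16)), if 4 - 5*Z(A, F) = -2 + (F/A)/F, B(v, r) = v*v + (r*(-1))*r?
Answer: -1655351/50 ≈ -33107.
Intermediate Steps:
B(v, r) = v² - r² (B(v, r) = v² + (-r)*r = v² - r²)
Z(A, F) = 6/5 - 1/(5*A) (Z(A, F) = ⅘ - (-2 + (F/A)/F)/5 = ⅘ - (-2 + 1/A)/5 = ⅘ + (⅖ - 1/(5*A)) = 6/5 - 1/(5*A))
(38 + (Z(10, 14) - 1*(-199)))*(-244 + B(-19, -16)) = (38 + ((⅕)*(-1 + 6*10)/10 - 1*(-199)))*(-244 + ((-19)² - 1*(-16)²)) = (38 + ((⅕)*(⅒)*(-1 + 60) + 199))*(-244 + (361 - 1*256)) = (38 + ((⅕)*(⅒)*59 + 199))*(-244 + (361 - 256)) = (38 + (59/50 + 199))*(-244 + 105) = (38 + 10009/50)*(-139) = (11909/50)*(-139) = -1655351/50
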